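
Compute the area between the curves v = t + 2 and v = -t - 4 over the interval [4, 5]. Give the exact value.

15

On [4, 5], (t + 2) - (-t - 4) = 2*t + 6 is ≥ 0 throughout, so the area is a single integral of |2*t + 6|.
∫[4,5] (2*t + 6) dt = 15.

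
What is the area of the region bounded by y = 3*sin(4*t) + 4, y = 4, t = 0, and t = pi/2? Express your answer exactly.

3

The difference (3*sin(4*t) + 4) - (4) = 3*sin(4*t) changes sign at t = pi/4 inside [0, pi/2], so split the integral there.
∫[0,pi/4] (3*sin(4*t)) dt = 3/2.
∫[pi/4,pi/2] (3*sin(4*t)) dt = -3/2; the area of that piece is 3/2.
Total area = 3/2 + 3/2 = 3.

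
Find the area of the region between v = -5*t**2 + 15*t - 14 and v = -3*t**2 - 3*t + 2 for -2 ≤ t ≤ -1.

On [-2, -1], (-5*t**2 + 15*t - 14) - (-3*t**2 - 3*t + 2) = -2*t**2 + 18*t - 16 is ≤ 0 throughout, so the area is a single integral of |-2*t**2 + 18*t - 16|.
∫[-2,-1] (-2*t**2 + 18*t - 16) dt = -143/3; the area of that piece is 143/3.

143/3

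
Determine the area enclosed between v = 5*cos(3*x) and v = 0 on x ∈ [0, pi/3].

10/3

The difference (5*cos(3*x)) - (0) = 5*cos(3*x) changes sign at x = pi/6 inside [0, pi/3], so split the integral there.
∫[0,pi/6] (5*cos(3*x)) dx = 5/3.
∫[pi/6,pi/3] (5*cos(3*x)) dx = -5/3; the area of that piece is 5/3.
Total area = 5/3 + 5/3 = 10/3.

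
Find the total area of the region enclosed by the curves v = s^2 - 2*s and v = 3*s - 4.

9/2

Set the curves equal: s^2 - 2*s = 3*s - 4, so s^2 - 5*s + 4 = 0, which factors as (s - 4)*(s - 1) = 0. The curves meet at s = 1, 4.
On [1, 4], v = 3*s - 4 is on top; that piece has area ∫[1,4] (-(s^2 - 5*s + 4)) ds = 9/2.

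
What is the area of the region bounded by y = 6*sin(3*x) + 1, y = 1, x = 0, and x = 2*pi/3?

8

The difference (6*sin(3*x) + 1) - (1) = 6*sin(3*x) changes sign at x = pi/3 inside [0, 2*pi/3], so split the integral there.
∫[0,pi/3] (6*sin(3*x)) dx = 4.
∫[pi/3,2*pi/3] (6*sin(3*x)) dx = -4; the area of that piece is 4.
Total area = 4 + 4 = 8.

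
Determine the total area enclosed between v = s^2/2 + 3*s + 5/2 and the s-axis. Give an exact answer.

The curve meets the s-axis where s^2/2 + 3*s + 5/2 = 0, i.e. (s + 1)*(s + 5)/2 = 0, at s = -5, -1.
On [-5, -1] the curve lies below the axis; ∫[-5,-1] (s^2/2 + 3*s + 5/2) ds = -16/3, giving area 16/3.

16/3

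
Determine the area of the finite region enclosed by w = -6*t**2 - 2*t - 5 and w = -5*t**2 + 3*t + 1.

Set the curves equal: -6*t**2 - 2*t - 5 = -5*t**2 + 3*t + 1, so -t**2 - 5*t - 6 = 0, which factors as -(t + 2)*(t + 3) = 0. The curves meet at t = -3, -2.
On [-3, -2], w = -6*t**2 - 2*t - 5 is on top; that piece has area ∫[-3,-2] (-t**2 - 5*t - 6) dt = 1/6.

1/6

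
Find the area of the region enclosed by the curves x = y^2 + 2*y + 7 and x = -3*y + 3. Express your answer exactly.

9/2

Both boundary curves give x as a function of y, so integrate with respect to y. Setting them equal: y^2 + 5*y + 4 = 0, i.e. (y + 1)*(y + 4) = 0, so they meet at y = -4, -1.
For y in [-4, -1], x = y^2 + 2*y + 7 is on the left; area = ∫[-4,-1] (-(y^2 + 5*y + 4)) dy = 9/2.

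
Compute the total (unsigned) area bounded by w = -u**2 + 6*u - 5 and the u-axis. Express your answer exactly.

The curve meets the u-axis where -u**2 + 6*u - 5 = 0, i.e. -(u - 5)*(u - 1) = 0, at u = 1, 5.
On [1, 5] the curve lies above the axis; ∫[1,5] (-u**2 + 6*u - 5) du = 32/3, giving area 32/3.

32/3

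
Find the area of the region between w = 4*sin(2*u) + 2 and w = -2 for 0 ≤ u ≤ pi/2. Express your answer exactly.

4 + 2*pi

On [0, pi/2], (4*sin(2*u) + 2) - (-2) = 4*sin(2*u) + 4 is ≥ 0 throughout, so the area is a single integral of |4*sin(2*u) + 4|.
∫[0,pi/2] (4*sin(2*u) + 4) du = 4 + 2*pi.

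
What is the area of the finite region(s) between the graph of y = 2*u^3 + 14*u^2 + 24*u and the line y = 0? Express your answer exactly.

71/3

The curve meets the u-axis where 2*u^3 + 14*u^2 + 24*u = 0, i.e. 2*u*(u + 3)*(u + 4) = 0, at u = -4, -3, 0.
On [-4, -3] the curve lies above the axis; ∫[-4,-3] (2*u^3 + 14*u^2 + 24*u) du = 7/6, giving area 7/6.
On [-3, 0] the curve lies below the axis; ∫[-3,0] (2*u^3 + 14*u^2 + 24*u) du = -45/2, giving area 45/2.
Total area = 7/6 + 45/2 = 71/3.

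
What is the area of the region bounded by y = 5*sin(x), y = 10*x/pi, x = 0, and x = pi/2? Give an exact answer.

On [0, pi/2], (5*sin(x)) - (10*x/pi) = -10*x/pi + 5*sin(x) is ≥ 0 throughout, so the area is a single integral of |-10*x/pi + 5*sin(x)|.
∫[0,pi/2] (-10*x/pi + 5*sin(x)) dx = 5 - 5*pi/4.

5 - 5*pi/4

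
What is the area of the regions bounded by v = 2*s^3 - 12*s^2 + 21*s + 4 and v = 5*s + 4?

Set the curves equal: 2*s^3 - 12*s^2 + 21*s + 4 = 5*s + 4, so 2*s^3 - 12*s^2 + 16*s = 0, which factors as 2*s*(s - 4)*(s - 2) = 0. The curves meet at s = 0, 2, 4.
On [0, 2], v = 2*s^3 - 12*s^2 + 21*s + 4 is on top; that piece has area ∫[0,2] (2*s^3 - 12*s^2 + 16*s) ds = 8.
On [2, 4], v = 5*s + 4 is on top; that piece has area ∫[2,4] (-(2*s^3 - 12*s^2 + 16*s)) ds = 8.
Total enclosed area = 8 + 8 = 16.

16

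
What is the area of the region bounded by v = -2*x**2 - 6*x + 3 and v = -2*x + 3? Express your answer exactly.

8/3

Set the curves equal: -2*x**2 - 6*x + 3 = -2*x + 3, so -2*x**2 - 4*x = 0, which factors as -2*x*(x + 2) = 0. The curves meet at x = -2, 0.
On [-2, 0], v = -2*x**2 - 6*x + 3 is on top; that piece has area ∫[-2,0] (-2*x**2 - 4*x) dx = 8/3.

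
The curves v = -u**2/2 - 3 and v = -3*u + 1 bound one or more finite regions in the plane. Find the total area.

Set the curves equal: -u**2/2 - 3 = -3*u + 1, so -u**2/2 + 3*u - 4 = 0, which factors as -(u - 4)*(u - 2)/2 = 0. The curves meet at u = 2, 4.
On [2, 4], v = -u**2/2 - 3 is on top; that piece has area ∫[2,4] (-u**2/2 + 3*u - 4) du = 2/3.

2/3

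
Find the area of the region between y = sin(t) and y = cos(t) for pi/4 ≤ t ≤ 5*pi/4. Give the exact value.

On [pi/4, 5*pi/4], (sin(t)) - (cos(t)) = sin(t) - cos(t) is ≥ 0 throughout, so the area is a single integral of |sin(t) - cos(t)|.
∫[pi/4,5*pi/4] (sin(t) - cos(t)) dt = 2*sqrt(2).

2*sqrt(2)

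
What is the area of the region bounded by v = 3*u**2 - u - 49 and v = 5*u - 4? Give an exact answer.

Set the curves equal: 3*u**2 - u - 49 = 5*u - 4, so 3*u**2 - 6*u - 45 = 0, which factors as 3*(u - 5)*(u + 3) = 0. The curves meet at u = -3, 5.
On [-3, 5], v = 5*u - 4 is on top; that piece has area ∫[-3,5] (-(3*u**2 - 6*u - 45)) du = 256.

256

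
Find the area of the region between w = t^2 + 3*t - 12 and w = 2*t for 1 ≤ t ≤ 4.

The difference (t^2 + 3*t - 12) - (2*t) = t^2 + t - 12 changes sign at t = 3 inside [1, 4], so split the integral there.
∫[1,3] (t^2 + t - 12) dt = -34/3; the area of that piece is 34/3.
∫[3,4] (t^2 + t - 12) dt = 23/6.
Total area = 34/3 + 23/6 = 91/6.

91/6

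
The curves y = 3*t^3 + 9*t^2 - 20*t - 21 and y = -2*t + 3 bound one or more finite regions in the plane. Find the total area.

243/2

Set the curves equal: 3*t^3 + 9*t^2 - 20*t - 21 = -2*t + 3, so 3*t^3 + 9*t^2 - 18*t - 24 = 0, which factors as 3*(t - 2)*(t + 1)*(t + 4) = 0. The curves meet at t = -4, -1, 2.
On [-4, -1], y = 3*t^3 + 9*t^2 - 20*t - 21 is on top; that piece has area ∫[-4,-1] (3*t^3 + 9*t^2 - 18*t - 24) dt = 243/4.
On [-1, 2], y = -2*t + 3 is on top; that piece has area ∫[-1,2] (-(3*t^3 + 9*t^2 - 18*t - 24)) dt = 243/4.
Total enclosed area = 243/4 + 243/4 = 243/2.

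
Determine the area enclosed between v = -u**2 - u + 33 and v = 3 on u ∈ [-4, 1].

On [-4, 1], (-u**2 - u + 33) - (3) = -u**2 - u + 30 is ≥ 0 throughout, so the area is a single integral of |-u**2 - u + 30|.
∫[-4,1] (-u**2 - u + 30) du = 815/6.

815/6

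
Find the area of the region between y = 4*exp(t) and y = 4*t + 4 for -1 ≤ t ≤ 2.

On [-1, 2], (4*exp(t)) - (4*t + 4) = -4*t + 4*exp(t) - 4 is ≥ 0 throughout, so the area is a single integral of |-4*t + 4*exp(t) - 4|.
∫[-1,2] (-4*t + 4*exp(t) - 4) dt = -18 - 4*exp(-1) + 4*exp(2).

-18 - 4*exp(-1) + 4*exp(2)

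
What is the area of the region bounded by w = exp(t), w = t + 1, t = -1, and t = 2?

On [-1, 2], (exp(t)) - (t + 1) = -t + exp(t) - 1 is ≥ 0 throughout, so the area is a single integral of |-t + exp(t) - 1|.
∫[-1,2] (-t + exp(t) - 1) dt = -9/2 - exp(-1) + exp(2).

-9/2 - exp(-1) + exp(2)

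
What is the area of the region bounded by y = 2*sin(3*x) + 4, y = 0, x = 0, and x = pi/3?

4/3 + 4*pi/3

On [0, pi/3], (2*sin(3*x) + 4) - (0) = 2*sin(3*x) + 4 is ≥ 0 throughout, so the area is a single integral of |2*sin(3*x) + 4|.
∫[0,pi/3] (2*sin(3*x) + 4) dx = 4/3 + 4*pi/3.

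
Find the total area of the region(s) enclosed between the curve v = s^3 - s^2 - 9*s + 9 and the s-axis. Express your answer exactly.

The curve meets the s-axis where s^3 - s^2 - 9*s + 9 = 0, i.e. (s - 3)*(s - 1)*(s + 3) = 0, at s = -3, 1, 3.
On [-3, 1] the curve lies above the axis; ∫[-3,1] (s^3 - s^2 - 9*s + 9) ds = 128/3, giving area 128/3.
On [1, 3] the curve lies below the axis; ∫[1,3] (s^3 - s^2 - 9*s + 9) ds = -20/3, giving area 20/3.
Total area = 128/3 + 20/3 = 148/3.

148/3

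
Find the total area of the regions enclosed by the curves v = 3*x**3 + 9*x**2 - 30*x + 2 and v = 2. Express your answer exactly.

Set the curves equal: 3*x**3 + 9*x**2 - 30*x + 2 = 2, so 3*x**3 + 9*x**2 - 30*x = 0, which factors as 3*x*(x - 2)*(x + 5) = 0. The curves meet at x = -5, 0, 2.
On [-5, 0], v = 3*x**3 + 9*x**2 - 30*x + 2 is on top; that piece has area ∫[-5,0] (3*x**3 + 9*x**2 - 30*x) dx = 1125/4.
On [0, 2], v = 2 is on top; that piece has area ∫[0,2] (-(3*x**3 + 9*x**2 - 30*x)) dx = 24.
Total enclosed area = 1125/4 + 24 = 1221/4.

1221/4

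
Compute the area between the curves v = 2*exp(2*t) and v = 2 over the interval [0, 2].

On [0, 2], (2*exp(2*t)) - (2) = 2*exp(2*t) - 2 is ≥ 0 throughout, so the area is a single integral of |2*exp(2*t) - 2|.
∫[0,2] (2*exp(2*t) - 2) dt = -5 + exp(4).

-5 + exp(4)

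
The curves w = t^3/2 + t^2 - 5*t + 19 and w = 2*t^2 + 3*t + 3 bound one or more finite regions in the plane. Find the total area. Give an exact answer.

284/3

Set the curves equal: t^3/2 + t^2 - 5*t + 19 = 2*t^2 + 3*t + 3, so t^3/2 - t^2 - 8*t + 16 = 0, which factors as (t - 4)*(t - 2)*(t + 4)/2 = 0. The curves meet at t = -4, 2, 4.
On [-4, 2], w = t^3/2 + t^2 - 5*t + 19 is on top; that piece has area ∫[-4,2] (t^3/2 - t^2 - 8*t + 16) dt = 90.
On [2, 4], w = 2*t^2 + 3*t + 3 is on top; that piece has area ∫[2,4] (-(t^3/2 - t^2 - 8*t + 16)) dt = 14/3.
Total enclosed area = 90 + 14/3 = 284/3.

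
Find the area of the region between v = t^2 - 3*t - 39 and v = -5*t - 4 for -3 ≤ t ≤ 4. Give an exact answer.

On [-3, 4], (t^2 - 3*t - 39) - (-5*t - 4) = t^2 + 2*t - 35 is ≤ 0 throughout, so the area is a single integral of |t^2 + 2*t - 35|.
∫[-3,4] (t^2 + 2*t - 35) dt = -623/3; the area of that piece is 623/3.

623/3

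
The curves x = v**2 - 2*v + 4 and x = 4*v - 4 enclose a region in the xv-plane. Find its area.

4/3

Both boundary curves give x as a function of v, so integrate with respect to v. Setting them equal: v**2 - 6*v + 8 = 0, i.e. (v - 4)*(v - 2) = 0, so they meet at v = 2, 4.
For v in [2, 4], x = v**2 - 2*v + 4 is on the left; area = ∫[2,4] (-(v**2 - 6*v + 8)) dv = 4/3.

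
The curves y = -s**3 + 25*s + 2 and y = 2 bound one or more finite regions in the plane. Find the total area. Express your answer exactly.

Set the curves equal: -s**3 + 25*s + 2 = 2, so -s**3 + 25*s = 0, which factors as -s*(s - 5)*(s + 5) = 0. The curves meet at s = -5, 0, 5.
On [-5, 0], y = 2 is on top; that piece has area ∫[-5,0] (-(-s**3 + 25*s)) ds = 625/4.
On [0, 5], y = -s**3 + 25*s + 2 is on top; that piece has area ∫[0,5] (-s**3 + 25*s) ds = 625/4.
Total enclosed area = 625/4 + 625/4 = 625/2.

625/2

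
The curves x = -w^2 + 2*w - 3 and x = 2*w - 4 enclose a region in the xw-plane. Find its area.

4/3

Both boundary curves give x as a function of w, so integrate with respect to w. Setting them equal: -w^2 + 1 = 0, i.e. -(w - 1)*(w + 1) = 0, so they meet at w = -1, 1.
For w in [-1, 1], x = -w^2 + 2*w - 3 is on the right; area = ∫[-1,1] (-w^2 + 1) dw = 4/3.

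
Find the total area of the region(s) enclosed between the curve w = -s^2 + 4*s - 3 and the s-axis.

The curve meets the s-axis where -s^2 + 4*s - 3 = 0, i.e. -(s - 3)*(s - 1) = 0, at s = 1, 3.
On [1, 3] the curve lies above the axis; ∫[1,3] (-s^2 + 4*s - 3) ds = 4/3, giving area 4/3.

4/3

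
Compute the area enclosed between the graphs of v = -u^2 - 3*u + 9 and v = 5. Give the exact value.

125/6

Set the curves equal: -u^2 - 3*u + 9 = 5, so -u^2 - 3*u + 4 = 0, which factors as -(u - 1)*(u + 4) = 0. The curves meet at u = -4, 1.
On [-4, 1], v = -u^2 - 3*u + 9 is on top; that piece has area ∫[-4,1] (-u^2 - 3*u + 4) du = 125/6.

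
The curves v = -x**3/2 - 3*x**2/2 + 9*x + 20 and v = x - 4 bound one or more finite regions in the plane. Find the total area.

Set the curves equal: -x**3/2 - 3*x**2/2 + 9*x + 20 = x - 4, so -x**3/2 - 3*x**2/2 + 8*x + 24 = 0, which factors as -(x - 4)*(x + 3)*(x + 4)/2 = 0. The curves meet at x = -4, -3, 4.
On [-4, -3], v = x - 4 is on top; that piece has area ∫[-4,-3] (-(-x**3/2 - 3*x**2/2 + 8*x + 24)) dx = 5/8.
On [-3, 4], v = -x**3/2 - 3*x**2/2 + 9*x + 20 is on top; that piece has area ∫[-3,4] (-x**3/2 - 3*x**2/2 + 8*x + 24) dx = 1029/8.
Total enclosed area = 5/8 + 1029/8 = 517/4.

517/4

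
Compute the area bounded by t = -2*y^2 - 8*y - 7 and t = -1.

8/3

Both boundary curves give t as a function of y, so integrate with respect to y. Setting them equal: -2*y^2 - 8*y - 6 = 0, i.e. -2*(y + 1)*(y + 3) = 0, so they meet at y = -3, -1.
For y in [-3, -1], t = -2*y^2 - 8*y - 7 is on the right; area = ∫[-3,-1] (-2*y^2 - 8*y - 6) dy = 8/3.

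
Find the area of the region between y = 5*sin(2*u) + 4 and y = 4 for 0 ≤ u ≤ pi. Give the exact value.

The difference (5*sin(2*u) + 4) - (4) = 5*sin(2*u) changes sign at u = pi/2 inside [0, pi], so split the integral there.
∫[0,pi/2] (5*sin(2*u)) du = 5.
∫[pi/2,pi] (5*sin(2*u)) du = -5; the area of that piece is 5.
Total area = 5 + 5 = 10.

10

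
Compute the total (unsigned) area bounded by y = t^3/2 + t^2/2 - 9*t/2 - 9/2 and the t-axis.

74/3

The curve meets the t-axis where t^3/2 + t^2/2 - 9*t/2 - 9/2 = 0, i.e. (t - 3)*(t + 1)*(t + 3)/2 = 0, at t = -3, -1, 3.
On [-3, -1] the curve lies above the axis; ∫[-3,-1] (t^3/2 + t^2/2 - 9*t/2 - 9/2) dt = 10/3, giving area 10/3.
On [-1, 3] the curve lies below the axis; ∫[-1,3] (t^3/2 + t^2/2 - 9*t/2 - 9/2) dt = -64/3, giving area 64/3.
Total area = 10/3 + 64/3 = 74/3.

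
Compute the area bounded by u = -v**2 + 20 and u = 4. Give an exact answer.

Both boundary curves give u as a function of v, so integrate with respect to v. Setting them equal: -v**2 + 16 = 0, i.e. -(v - 4)*(v + 4) = 0, so they meet at v = -4, 4.
For v in [-4, 4], u = -v**2 + 20 is on the right; area = ∫[-4,4] (-v**2 + 16) dv = 256/3.

256/3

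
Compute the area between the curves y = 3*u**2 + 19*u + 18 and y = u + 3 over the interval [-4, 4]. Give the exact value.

The difference (3*u**2 + 19*u + 18) - (u + 3) = 3*u**2 + 18*u + 15 changes sign at u = -1 inside [-4, 4], so split the integral there.
∫[-4,-1] (3*u**2 + 18*u + 15) du = -27; the area of that piece is 27.
∫[-1,4] (3*u**2 + 18*u + 15) du = 275.
Total area = 27 + 275 = 302.

302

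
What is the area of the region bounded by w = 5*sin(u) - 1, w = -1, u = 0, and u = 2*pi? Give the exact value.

20

The difference (5*sin(u) - 1) - (-1) = 5*sin(u) changes sign at u = pi inside [0, 2*pi], so split the integral there.
∫[0,pi] (5*sin(u)) du = 10.
∫[pi,2*pi] (5*sin(u)) du = -10; the area of that piece is 10.
Total area = 10 + 10 = 20.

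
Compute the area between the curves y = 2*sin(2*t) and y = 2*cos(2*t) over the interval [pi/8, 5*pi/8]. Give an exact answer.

2*sqrt(2)

On [pi/8, 5*pi/8], (2*sin(2*t)) - (2*cos(2*t)) = 2*sin(2*t) - 2*cos(2*t) is ≥ 0 throughout, so the area is a single integral of |2*sin(2*t) - 2*cos(2*t)|.
∫[pi/8,5*pi/8] (2*sin(2*t) - 2*cos(2*t)) dt = 2*sqrt(2).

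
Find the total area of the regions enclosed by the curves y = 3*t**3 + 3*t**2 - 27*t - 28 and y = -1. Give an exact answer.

Set the curves equal: 3*t**3 + 3*t**2 - 27*t - 28 = -1, so 3*t**3 + 3*t**2 - 27*t - 27 = 0, which factors as 3*(t - 3)*(t + 1)*(t + 3) = 0. The curves meet at t = -3, -1, 3.
On [-3, -1], y = 3*t**3 + 3*t**2 - 27*t - 28 is on top; that piece has area ∫[-3,-1] (3*t**3 + 3*t**2 - 27*t - 27) dt = 20.
On [-1, 3], y = -1 is on top; that piece has area ∫[-1,3] (-(3*t**3 + 3*t**2 - 27*t - 27)) dt = 128.
Total enclosed area = 20 + 128 = 148.

148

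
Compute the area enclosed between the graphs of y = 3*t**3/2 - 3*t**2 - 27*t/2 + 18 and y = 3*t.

937/8

Set the curves equal: 3*t**3/2 - 3*t**2 - 27*t/2 + 18 = 3*t, so 3*t**3/2 - 3*t**2 - 33*t/2 + 18 = 0, which factors as 3*(t - 4)*(t - 1)*(t + 3)/2 = 0. The curves meet at t = -3, 1, 4.
On [-3, 1], y = 3*t**3/2 - 3*t**2 - 27*t/2 + 18 is on top; that piece has area ∫[-3,1] (3*t**3/2 - 3*t**2 - 33*t/2 + 18) dt = 80.
On [1, 4], y = 3*t is on top; that piece has area ∫[1,4] (-(3*t**3/2 - 3*t**2 - 33*t/2 + 18)) dt = 297/8.
Total enclosed area = 80 + 297/8 = 937/8.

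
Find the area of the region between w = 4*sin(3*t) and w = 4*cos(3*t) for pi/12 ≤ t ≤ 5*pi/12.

On [pi/12, 5*pi/12], (4*sin(3*t)) - (4*cos(3*t)) = 4*sin(3*t) - 4*cos(3*t) is ≥ 0 throughout, so the area is a single integral of |4*sin(3*t) - 4*cos(3*t)|.
∫[pi/12,5*pi/12] (4*sin(3*t) - 4*cos(3*t)) dt = 8*sqrt(2)/3.

8*sqrt(2)/3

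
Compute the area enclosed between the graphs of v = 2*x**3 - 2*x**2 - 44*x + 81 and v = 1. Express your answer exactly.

3901/6

Set the curves equal: 2*x**3 - 2*x**2 - 44*x + 81 = 1, so 2*x**3 - 2*x**2 - 44*x + 80 = 0, which factors as 2*(x - 4)*(x - 2)*(x + 5) = 0. The curves meet at x = -5, 2, 4.
On [-5, 2], v = 2*x**3 - 2*x**2 - 44*x + 81 is on top; that piece has area ∫[-5,2] (2*x**3 - 2*x**2 - 44*x + 80) dx = 3773/6.
On [2, 4], v = 1 is on top; that piece has area ∫[2,4] (-(2*x**3 - 2*x**2 - 44*x + 80)) dx = 64/3.
Total enclosed area = 3773/6 + 64/3 = 3901/6.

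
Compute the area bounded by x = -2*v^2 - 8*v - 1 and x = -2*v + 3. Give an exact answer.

1/3

Both boundary curves give x as a function of v, so integrate with respect to v. Setting them equal: -2*v^2 - 6*v - 4 = 0, i.e. -2*(v + 1)*(v + 2) = 0, so they meet at v = -2, -1.
For v in [-2, -1], x = -2*v^2 - 8*v - 1 is on the right; area = ∫[-2,-1] (-2*v^2 - 6*v - 4) dv = 1/3.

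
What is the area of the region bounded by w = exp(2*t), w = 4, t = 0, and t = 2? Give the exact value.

The difference (exp(2*t)) - (4) = exp(2*t) - 4 changes sign at t = log(2) inside [0, 2], so split the integral there.
∫[0,log(2)] (exp(2*t) - 4) dt = 3/2 - log(16); the area of that piece is -3/2 + log(16).
∫[log(2),2] (exp(2*t) - 4) dt = -10 + 4*log(2) + exp(4)/2.
Total area = (-3/2 + log(16)) + (-10 + 4*log(2) + exp(4)/2) = -23/2 + 8*log(2) + exp(4)/2.

-23/2 + 8*log(2) + exp(4)/2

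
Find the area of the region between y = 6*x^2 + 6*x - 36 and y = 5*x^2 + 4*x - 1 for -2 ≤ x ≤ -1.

On [-2, -1], (6*x^2 + 6*x - 36) - (5*x^2 + 4*x - 1) = x^2 + 2*x - 35 is ≤ 0 throughout, so the area is a single integral of |x^2 + 2*x - 35|.
∫[-2,-1] (x^2 + 2*x - 35) dx = -107/3; the area of that piece is 107/3.

107/3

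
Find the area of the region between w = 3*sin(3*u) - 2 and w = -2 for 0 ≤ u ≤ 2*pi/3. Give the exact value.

The difference (3*sin(3*u) - 2) - (-2) = 3*sin(3*u) changes sign at u = pi/3 inside [0, 2*pi/3], so split the integral there.
∫[0,pi/3] (3*sin(3*u)) du = 2.
∫[pi/3,2*pi/3] (3*sin(3*u)) du = -2; the area of that piece is 2.
Total area = 2 + 2 = 4.

4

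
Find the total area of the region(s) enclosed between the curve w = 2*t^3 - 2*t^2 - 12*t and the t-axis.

The curve meets the t-axis where 2*t^3 - 2*t^2 - 12*t = 0, i.e. 2*t*(t - 3)*(t + 2) = 0, at t = -2, 0, 3.
On [-2, 0] the curve lies above the axis; ∫[-2,0] (2*t^3 - 2*t^2 - 12*t) dt = 32/3, giving area 32/3.
On [0, 3] the curve lies below the axis; ∫[0,3] (2*t^3 - 2*t^2 - 12*t) dt = -63/2, giving area 63/2.
Total area = 32/3 + 63/2 = 253/6.

253/6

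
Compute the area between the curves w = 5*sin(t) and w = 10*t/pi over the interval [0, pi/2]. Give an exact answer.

On [0, pi/2], (5*sin(t)) - (10*t/pi) = -10*t/pi + 5*sin(t) is ≥ 0 throughout, so the area is a single integral of |-10*t/pi + 5*sin(t)|.
∫[0,pi/2] (-10*t/pi + 5*sin(t)) dt = 5 - 5*pi/4.

5 - 5*pi/4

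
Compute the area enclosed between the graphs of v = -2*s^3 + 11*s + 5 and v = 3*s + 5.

16

Set the curves equal: -2*s^3 + 11*s + 5 = 3*s + 5, so -2*s^3 + 8*s = 0, which factors as -2*s*(s - 2)*(s + 2) = 0. The curves meet at s = -2, 0, 2.
On [-2, 0], v = 3*s + 5 is on top; that piece has area ∫[-2,0] (-(-2*s^3 + 8*s)) ds = 8.
On [0, 2], v = -2*s^3 + 11*s + 5 is on top; that piece has area ∫[0,2] (-2*s^3 + 8*s) ds = 8.
Total enclosed area = 8 + 8 = 16.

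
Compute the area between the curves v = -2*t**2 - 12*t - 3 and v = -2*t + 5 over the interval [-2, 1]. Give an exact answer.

59/3

The difference (-2*t**2 - 12*t - 3) - (-2*t + 5) = -2*t**2 - 10*t - 8 changes sign at t = -1 inside [-2, 1], so split the integral there.
∫[-2,-1] (-2*t**2 - 10*t - 8) dt = 7/3.
∫[-1,1] (-2*t**2 - 10*t - 8) dt = -52/3; the area of that piece is 52/3.
Total area = 7/3 + 52/3 = 59/3.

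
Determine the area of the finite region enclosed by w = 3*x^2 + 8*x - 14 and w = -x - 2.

Set the curves equal: 3*x^2 + 8*x - 14 = -x - 2, so 3*x^2 + 9*x - 12 = 0, which factors as 3*(x - 1)*(x + 4) = 0. The curves meet at x = -4, 1.
On [-4, 1], w = -x - 2 is on top; that piece has area ∫[-4,1] (-(3*x^2 + 9*x - 12)) dx = 125/2.

125/2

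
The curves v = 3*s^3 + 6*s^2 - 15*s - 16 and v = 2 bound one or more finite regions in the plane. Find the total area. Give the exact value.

253/4

Set the curves equal: 3*s^3 + 6*s^2 - 15*s - 16 = 2, so 3*s^3 + 6*s^2 - 15*s - 18 = 0, which factors as 3*(s - 2)*(s + 1)*(s + 3) = 0. The curves meet at s = -3, -1, 2.
On [-3, -1], v = 3*s^3 + 6*s^2 - 15*s - 16 is on top; that piece has area ∫[-3,-1] (3*s^3 + 6*s^2 - 15*s - 18) ds = 16.
On [-1, 2], v = 2 is on top; that piece has area ∫[-1,2] (-(3*s^3 + 6*s^2 - 15*s - 18)) ds = 189/4.
Total enclosed area = 16 + 189/4 = 253/4.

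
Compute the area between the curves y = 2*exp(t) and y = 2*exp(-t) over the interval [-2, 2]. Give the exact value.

-8 + 4*exp(-2) + 4*exp(2)

The difference (2*exp(t)) - (2*exp(-t)) = 2*exp(t) - 2*exp(-t) changes sign at t = 0 inside [-2, 2], so split the integral there.
∫[-2,0] (2*exp(t) - 2*exp(-t)) dt = -2*exp(2) - 2*exp(-2) + 4; the area of that piece is -4 + 2*exp(-2) + 2*exp(2).
∫[0,2] (2*exp(t) - 2*exp(-t)) dt = -4 + 2*exp(-2) + 2*exp(2).
Total area = (-4 + 2*exp(-2) + 2*exp(2)) + (-4 + 2*exp(-2) + 2*exp(2)) = -8 + 4*exp(-2) + 4*exp(2).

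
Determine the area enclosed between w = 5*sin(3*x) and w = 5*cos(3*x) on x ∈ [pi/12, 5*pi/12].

On [pi/12, 5*pi/12], (5*sin(3*x)) - (5*cos(3*x)) = 5*sin(3*x) - 5*cos(3*x) is ≥ 0 throughout, so the area is a single integral of |5*sin(3*x) - 5*cos(3*x)|.
∫[pi/12,5*pi/12] (5*sin(3*x) - 5*cos(3*x)) dx = 10*sqrt(2)/3.

10*sqrt(2)/3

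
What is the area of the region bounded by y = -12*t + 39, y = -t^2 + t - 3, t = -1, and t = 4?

805/6

On [-1, 4], (-12*t + 39) - (-t^2 + t - 3) = t^2 - 13*t + 42 is ≥ 0 throughout, so the area is a single integral of |t^2 - 13*t + 42|.
∫[-1,4] (t^2 - 13*t + 42) dt = 805/6.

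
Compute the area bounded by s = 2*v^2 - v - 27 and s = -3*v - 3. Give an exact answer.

343/3

Both boundary curves give s as a function of v, so integrate with respect to v. Setting them equal: 2*v^2 + 2*v - 24 = 0, i.e. 2*(v - 3)*(v + 4) = 0, so they meet at v = -4, 3.
For v in [-4, 3], s = 2*v^2 - v - 27 is on the left; area = ∫[-4,3] (-(2*v^2 + 2*v - 24)) dv = 343/3.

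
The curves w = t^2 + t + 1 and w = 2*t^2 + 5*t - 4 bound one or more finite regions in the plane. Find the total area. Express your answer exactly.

Set the curves equal: t^2 + t + 1 = 2*t^2 + 5*t - 4, so -t^2 - 4*t + 5 = 0, which factors as -(t - 1)*(t + 5) = 0. The curves meet at t = -5, 1.
On [-5, 1], w = t^2 + t + 1 is on top; that piece has area ∫[-5,1] (-t^2 - 4*t + 5) dt = 36.

36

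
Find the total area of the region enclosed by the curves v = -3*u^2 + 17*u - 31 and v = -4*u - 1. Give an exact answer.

Set the curves equal: -3*u^2 + 17*u - 31 = -4*u - 1, so -3*u^2 + 21*u - 30 = 0, which factors as -3*(u - 5)*(u - 2) = 0. The curves meet at u = 2, 5.
On [2, 5], v = -3*u^2 + 17*u - 31 is on top; that piece has area ∫[2,5] (-3*u^2 + 21*u - 30) du = 27/2.

27/2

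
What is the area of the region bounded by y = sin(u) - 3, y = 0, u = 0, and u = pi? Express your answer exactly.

On [0, pi], (sin(u) - 3) - (0) = sin(u) - 3 is ≤ 0 throughout, so the area is a single integral of |sin(u) - 3|.
∫[0,pi] (sin(u) - 3) du = 2 - 3*pi; the area of that piece is -2 + 3*pi.

-2 + 3*pi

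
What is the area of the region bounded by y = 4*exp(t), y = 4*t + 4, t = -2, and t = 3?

-30 - 4*exp(-2) + 4*exp(3)

On [-2, 3], (4*exp(t)) - (4*t + 4) = -4*t + 4*exp(t) - 4 is ≥ 0 throughout, so the area is a single integral of |-4*t + 4*exp(t) - 4|.
∫[-2,3] (-4*t + 4*exp(t) - 4) dt = -30 - 4*exp(-2) + 4*exp(3).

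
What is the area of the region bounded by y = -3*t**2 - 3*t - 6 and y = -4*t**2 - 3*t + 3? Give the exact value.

Set the curves equal: -3*t**2 - 3*t - 6 = -4*t**2 - 3*t + 3, so t**2 - 9 = 0, which factors as (t - 3)*(t + 3) = 0. The curves meet at t = -3, 3.
On [-3, 3], y = -4*t**2 - 3*t + 3 is on top; that piece has area ∫[-3,3] (-(t**2 - 9)) dt = 36.

36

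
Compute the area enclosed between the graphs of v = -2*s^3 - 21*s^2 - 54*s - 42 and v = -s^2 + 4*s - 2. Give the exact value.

Set the curves equal: -2*s^3 - 21*s^2 - 54*s - 42 = -s^2 + 4*s - 2, so -2*s^3 - 20*s^2 - 58*s - 40 = 0, which factors as -2*(s + 1)*(s + 4)*(s + 5) = 0. The curves meet at s = -5, -4, -1.
On [-5, -4], v = -s^2 + 4*s - 2 is on top; that piece has area ∫[-5,-4] (-(-2*s^3 - 20*s^2 - 58*s - 40)) ds = 7/6.
On [-4, -1], v = -2*s^3 - 21*s^2 - 54*s - 42 is on top; that piece has area ∫[-4,-1] (-2*s^3 - 20*s^2 - 58*s - 40) ds = 45/2.
Total enclosed area = 7/6 + 45/2 = 71/3.

71/3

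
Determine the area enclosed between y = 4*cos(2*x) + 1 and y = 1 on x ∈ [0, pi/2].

The difference (4*cos(2*x) + 1) - (1) = 4*cos(2*x) changes sign at x = pi/4 inside [0, pi/2], so split the integral there.
∫[0,pi/4] (4*cos(2*x)) dx = 2.
∫[pi/4,pi/2] (4*cos(2*x)) dx = -2; the area of that piece is 2.
Total area = 2 + 2 = 4.

4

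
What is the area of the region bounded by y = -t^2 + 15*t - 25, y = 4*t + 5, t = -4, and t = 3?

On [-4, 3], (-t^2 + 15*t - 25) - (4*t + 5) = -t^2 + 11*t - 30 is ≤ 0 throughout, so the area is a single integral of |-t^2 + 11*t - 30|.
∫[-4,3] (-t^2 + 11*t - 30) dt = -1673/6; the area of that piece is 1673/6.

1673/6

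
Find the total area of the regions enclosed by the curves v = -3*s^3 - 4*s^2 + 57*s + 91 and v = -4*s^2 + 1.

Set the curves equal: -3*s^3 - 4*s^2 + 57*s + 91 = -4*s^2 + 1, so -3*s^3 + 57*s + 90 = 0, which factors as -3*(s - 5)*(s + 2)*(s + 3) = 0. The curves meet at s = -3, -2, 5.
On [-3, -2], v = -4*s^2 + 1 is on top; that piece has area ∫[-3,-2] (-(-3*s^3 + 57*s + 90)) ds = 15/4.
On [-2, 5], v = -3*s^3 - 4*s^2 + 57*s + 91 is on top; that piece has area ∫[-2,5] (-3*s^3 + 57*s + 90) ds = 3087/4.
Total enclosed area = 15/4 + 3087/4 = 1551/2.

1551/2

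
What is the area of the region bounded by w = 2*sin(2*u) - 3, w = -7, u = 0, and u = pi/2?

2 + 2*pi

On [0, pi/2], (2*sin(2*u) - 3) - (-7) = 2*sin(2*u) + 4 is ≥ 0 throughout, so the area is a single integral of |2*sin(2*u) + 4|.
∫[0,pi/2] (2*sin(2*u) + 4) du = 2 + 2*pi.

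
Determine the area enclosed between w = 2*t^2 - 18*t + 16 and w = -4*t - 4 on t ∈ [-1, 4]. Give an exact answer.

The difference (2*t^2 - 18*t + 16) - (-4*t - 4) = 2*t^2 - 14*t + 20 changes sign at t = 2 inside [-1, 4], so split the integral there.
∫[-1,2] (2*t^2 - 14*t + 20) dt = 45.
∫[2,4] (2*t^2 - 14*t + 20) dt = -20/3; the area of that piece is 20/3.
Total area = 45 + 20/3 = 155/3.

155/3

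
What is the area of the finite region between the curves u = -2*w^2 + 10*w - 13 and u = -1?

Both boundary curves give u as a function of w, so integrate with respect to w. Setting them equal: -2*w^2 + 10*w - 12 = 0, i.e. -2*(w - 3)*(w - 2) = 0, so they meet at w = 2, 3.
For w in [2, 3], u = -2*w^2 + 10*w - 13 is on the right; area = ∫[2,3] (-2*w^2 + 10*w - 12) dw = 1/3.

1/3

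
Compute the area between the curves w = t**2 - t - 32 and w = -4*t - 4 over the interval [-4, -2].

166/3

On [-4, -2], (t**2 - t - 32) - (-4*t - 4) = t**2 + 3*t - 28 is ≤ 0 throughout, so the area is a single integral of |t**2 + 3*t - 28|.
∫[-4,-2] (t**2 + 3*t - 28) dt = -166/3; the area of that piece is 166/3.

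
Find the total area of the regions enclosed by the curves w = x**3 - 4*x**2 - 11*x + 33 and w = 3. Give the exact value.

Set the curves equal: x**3 - 4*x**2 - 11*x + 33 = 3, so x**3 - 4*x**2 - 11*x + 30 = 0, which factors as (x - 5)*(x - 2)*(x + 3) = 0. The curves meet at x = -3, 2, 5.
On [-3, 2], w = x**3 - 4*x**2 - 11*x + 33 is on top; that piece has area ∫[-3,2] (x**3 - 4*x**2 - 11*x + 30) dx = 1375/12.
On [2, 5], w = 3 is on top; that piece has area ∫[2,5] (-(x**3 - 4*x**2 - 11*x + 30)) dx = 117/4.
Total enclosed area = 1375/12 + 117/4 = 863/6.

863/6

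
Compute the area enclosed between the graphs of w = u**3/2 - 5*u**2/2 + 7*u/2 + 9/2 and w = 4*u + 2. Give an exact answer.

74/3

Set the curves equal: u**3/2 - 5*u**2/2 + 7*u/2 + 9/2 = 4*u + 2, so u**3/2 - 5*u**2/2 - u/2 + 5/2 = 0, which factors as (u - 5)*(u - 1)*(u + 1)/2 = 0. The curves meet at u = -1, 1, 5.
On [-1, 1], w = u**3/2 - 5*u**2/2 + 7*u/2 + 9/2 is on top; that piece has area ∫[-1,1] (u**3/2 - 5*u**2/2 - u/2 + 5/2) du = 10/3.
On [1, 5], w = 4*u + 2 is on top; that piece has area ∫[1,5] (-(u**3/2 - 5*u**2/2 - u/2 + 5/2)) du = 64/3.
Total enclosed area = 10/3 + 64/3 = 74/3.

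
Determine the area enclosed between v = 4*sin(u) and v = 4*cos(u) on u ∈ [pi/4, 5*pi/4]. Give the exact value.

On [pi/4, 5*pi/4], (4*sin(u)) - (4*cos(u)) = 4*sin(u) - 4*cos(u) is ≥ 0 throughout, so the area is a single integral of |4*sin(u) - 4*cos(u)|.
∫[pi/4,5*pi/4] (4*sin(u) - 4*cos(u)) du = 8*sqrt(2).

8*sqrt(2)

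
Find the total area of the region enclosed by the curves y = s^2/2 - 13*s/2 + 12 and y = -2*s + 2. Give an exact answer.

Set the curves equal: s^2/2 - 13*s/2 + 12 = -2*s + 2, so s^2/2 - 9*s/2 + 10 = 0, which factors as (s - 5)*(s - 4)/2 = 0. The curves meet at s = 4, 5.
On [4, 5], y = -2*s + 2 is on top; that piece has area ∫[4,5] (-(s^2/2 - 9*s/2 + 10)) ds = 1/12.

1/12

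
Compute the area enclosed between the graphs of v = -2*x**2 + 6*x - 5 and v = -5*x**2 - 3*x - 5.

27/2

Set the curves equal: -2*x**2 + 6*x - 5 = -5*x**2 - 3*x - 5, so 3*x**2 + 9*x = 0, which factors as 3*x*(x + 3) = 0. The curves meet at x = -3, 0.
On [-3, 0], v = -5*x**2 - 3*x - 5 is on top; that piece has area ∫[-3,0] (-(3*x**2 + 9*x)) dx = 27/2.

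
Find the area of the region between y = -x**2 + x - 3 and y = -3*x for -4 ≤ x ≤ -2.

On [-4, -2], (-x**2 + x - 3) - (-3*x) = -x**2 + 4*x - 3 is ≤ 0 throughout, so the area is a single integral of |-x**2 + 4*x - 3|.
∫[-4,-2] (-x**2 + 4*x - 3) dx = -146/3; the area of that piece is 146/3.

146/3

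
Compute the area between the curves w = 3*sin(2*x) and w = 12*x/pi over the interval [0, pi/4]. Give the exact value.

3/2 - 3*pi/8

On [0, pi/4], (3*sin(2*x)) - (12*x/pi) = -12*x/pi + 3*sin(2*x) is ≥ 0 throughout, so the area is a single integral of |-12*x/pi + 3*sin(2*x)|.
∫[0,pi/4] (-12*x/pi + 3*sin(2*x)) dx = 3/2 - 3*pi/8.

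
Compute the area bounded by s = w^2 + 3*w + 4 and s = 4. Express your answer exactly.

Both boundary curves give s as a function of w, so integrate with respect to w. Setting them equal: w^2 + 3*w = 0, i.e. w*(w + 3) = 0, so they meet at w = -3, 0.
For w in [-3, 0], s = w^2 + 3*w + 4 is on the left; area = ∫[-3,0] (-(w^2 + 3*w)) dw = 9/2.

9/2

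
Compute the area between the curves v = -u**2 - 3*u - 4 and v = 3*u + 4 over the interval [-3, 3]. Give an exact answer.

The difference (-u**2 - 3*u - 4) - (3*u + 4) = -u**2 - 6*u - 8 changes sign at u = -2 inside [-3, 3], so split the integral there.
∫[-3,-2] (-u**2 - 6*u - 8) du = 2/3.
∫[-2,3] (-u**2 - 6*u - 8) du = -200/3; the area of that piece is 200/3.
Total area = 2/3 + 200/3 = 202/3.

202/3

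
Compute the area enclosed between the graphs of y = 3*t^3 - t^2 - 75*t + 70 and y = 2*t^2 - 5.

Set the curves equal: 3*t^3 - t^2 - 75*t + 70 = 2*t^2 - 5, so 3*t^3 - 3*t^2 - 75*t + 75 = 0, which factors as 3*(t - 5)*(t - 1)*(t + 5) = 0. The curves meet at t = -5, 1, 5.
On [-5, 1], y = 3*t^3 - t^2 - 75*t + 70 is on top; that piece has area ∫[-5,1] (3*t^3 - 3*t^2 - 75*t + 75) dt = 756.
On [1, 5], y = 2*t^2 - 5 is on top; that piece has area ∫[1,5] (-(3*t^3 - 3*t^2 - 75*t + 75)) dt = 256.
Total enclosed area = 756 + 256 = 1012.

1012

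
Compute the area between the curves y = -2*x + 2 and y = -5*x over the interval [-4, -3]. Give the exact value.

On [-4, -3], (-2*x + 2) - (-5*x) = 3*x + 2 is ≤ 0 throughout, so the area is a single integral of |3*x + 2|.
∫[-4,-3] (3*x + 2) dx = -17/2; the area of that piece is 17/2.

17/2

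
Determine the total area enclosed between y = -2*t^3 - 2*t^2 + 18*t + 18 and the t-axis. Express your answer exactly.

The curve meets the t-axis where -2*t^3 - 2*t^2 + 18*t + 18 = 0, i.e. -2*(t - 3)*(t + 1)*(t + 3) = 0, at t = -3, -1, 3.
On [-3, -1] the curve lies below the axis; ∫[-3,-1] (-2*t^3 - 2*t^2 + 18*t + 18) dt = -40/3, giving area 40/3.
On [-1, 3] the curve lies above the axis; ∫[-1,3] (-2*t^3 - 2*t^2 + 18*t + 18) dt = 256/3, giving area 256/3.
Total area = 40/3 + 256/3 = 296/3.

296/3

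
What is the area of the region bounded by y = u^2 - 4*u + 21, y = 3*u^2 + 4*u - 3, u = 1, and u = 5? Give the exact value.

292/3

The difference (u^2 - 4*u + 21) - (3*u^2 + 4*u - 3) = -2*u^2 - 8*u + 24 changes sign at u = 2 inside [1, 5], so split the integral there.
∫[1,2] (-2*u^2 - 8*u + 24) du = 22/3.
∫[2,5] (-2*u^2 - 8*u + 24) du = -90; the area of that piece is 90.
Total area = 22/3 + 90 = 292/3.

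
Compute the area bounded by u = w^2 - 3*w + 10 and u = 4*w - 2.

Both boundary curves give u as a function of w, so integrate with respect to w. Setting them equal: w^2 - 7*w + 12 = 0, i.e. (w - 4)*(w - 3) = 0, so they meet at w = 3, 4.
For w in [3, 4], u = w^2 - 3*w + 10 is on the left; area = ∫[3,4] (-(w^2 - 7*w + 12)) dw = 1/6.

1/6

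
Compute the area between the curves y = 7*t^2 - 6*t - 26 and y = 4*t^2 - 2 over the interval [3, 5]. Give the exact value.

18

The difference (7*t^2 - 6*t - 26) - (4*t^2 - 2) = 3*t^2 - 6*t - 24 changes sign at t = 4 inside [3, 5], so split the integral there.
∫[3,4] (3*t^2 - 6*t - 24) dt = -8; the area of that piece is 8.
∫[4,5] (3*t^2 - 6*t - 24) dt = 10.
Total area = 8 + 10 = 18.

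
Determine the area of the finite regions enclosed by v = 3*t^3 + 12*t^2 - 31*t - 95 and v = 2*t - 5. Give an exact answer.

863/2

Set the curves equal: 3*t^3 + 12*t^2 - 31*t - 95 = 2*t - 5, so 3*t^3 + 12*t^2 - 33*t - 90 = 0, which factors as 3*(t - 3)*(t + 2)*(t + 5) = 0. The curves meet at t = -5, -2, 3.
On [-5, -2], v = 3*t^3 + 12*t^2 - 31*t - 95 is on top; that piece has area ∫[-5,-2] (3*t^3 + 12*t^2 - 33*t - 90) dt = 351/4.
On [-2, 3], v = 2*t - 5 is on top; that piece has area ∫[-2,3] (-(3*t^3 + 12*t^2 - 33*t - 90)) dt = 1375/4.
Total enclosed area = 351/4 + 1375/4 = 863/2.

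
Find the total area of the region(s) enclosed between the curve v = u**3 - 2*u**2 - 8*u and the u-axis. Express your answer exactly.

The curve meets the u-axis where u**3 - 2*u**2 - 8*u = 0, i.e. u*(u - 4)*(u + 2) = 0, at u = -2, 0, 4.
On [-2, 0] the curve lies above the axis; ∫[-2,0] (u**3 - 2*u**2 - 8*u) du = 20/3, giving area 20/3.
On [0, 4] the curve lies below the axis; ∫[0,4] (u**3 - 2*u**2 - 8*u) du = -128/3, giving area 128/3.
Total area = 20/3 + 128/3 = 148/3.

148/3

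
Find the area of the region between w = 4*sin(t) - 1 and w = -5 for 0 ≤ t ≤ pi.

8 + 4*pi

On [0, pi], (4*sin(t) - 1) - (-5) = 4*sin(t) + 4 is ≥ 0 throughout, so the area is a single integral of |4*sin(t) + 4|.
∫[0,pi] (4*sin(t) + 4) dt = 8 + 4*pi.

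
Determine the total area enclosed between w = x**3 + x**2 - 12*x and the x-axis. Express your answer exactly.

The curve meets the x-axis where x**3 + x**2 - 12*x = 0, i.e. x*(x - 3)*(x + 4) = 0, at x = -4, 0, 3.
On [-4, 0] the curve lies above the axis; ∫[-4,0] (x**3 + x**2 - 12*x) dx = 160/3, giving area 160/3.
On [0, 3] the curve lies below the axis; ∫[0,3] (x**3 + x**2 - 12*x) dx = -99/4, giving area 99/4.
Total area = 160/3 + 99/4 = 937/12.

937/12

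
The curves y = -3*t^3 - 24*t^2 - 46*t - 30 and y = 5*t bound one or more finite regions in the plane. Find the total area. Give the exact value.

71/2

Set the curves equal: -3*t^3 - 24*t^2 - 46*t - 30 = 5*t, so -3*t^3 - 24*t^2 - 51*t - 30 = 0, which factors as -3*(t + 1)*(t + 2)*(t + 5) = 0. The curves meet at t = -5, -2, -1.
On [-5, -2], y = 5*t is on top; that piece has area ∫[-5,-2] (-(-3*t^3 - 24*t^2 - 51*t - 30)) dt = 135/4.
On [-2, -1], y = -3*t^3 - 24*t^2 - 46*t - 30 is on top; that piece has area ∫[-2,-1] (-3*t^3 - 24*t^2 - 51*t - 30) dt = 7/4.
Total enclosed area = 135/4 + 7/4 = 71/2.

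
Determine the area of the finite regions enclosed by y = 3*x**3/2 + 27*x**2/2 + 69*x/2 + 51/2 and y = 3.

Set the curves equal: 3*x**3/2 + 27*x**2/2 + 69*x/2 + 51/2 = 3, so 3*x**3/2 + 27*x**2/2 + 69*x/2 + 45/2 = 0, which factors as 3*(x + 1)*(x + 3)*(x + 5)/2 = 0. The curves meet at x = -5, -3, -1.
On [-5, -3], y = 3*x**3/2 + 27*x**2/2 + 69*x/2 + 51/2 is on top; that piece has area ∫[-5,-3] (3*x**3/2 + 27*x**2/2 + 69*x/2 + 45/2) dx = 6.
On [-3, -1], y = 3 is on top; that piece has area ∫[-3,-1] (-(3*x**3/2 + 27*x**2/2 + 69*x/2 + 45/2)) dx = 6.
Total enclosed area = 6 + 6 = 12.

12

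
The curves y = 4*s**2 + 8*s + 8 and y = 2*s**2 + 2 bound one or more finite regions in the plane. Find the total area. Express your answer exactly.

Set the curves equal: 4*s**2 + 8*s + 8 = 2*s**2 + 2, so 2*s**2 + 8*s + 6 = 0, which factors as 2*(s + 1)*(s + 3) = 0. The curves meet at s = -3, -1.
On [-3, -1], y = 2*s**2 + 2 is on top; that piece has area ∫[-3,-1] (-(2*s**2 + 8*s + 6)) ds = 8/3.

8/3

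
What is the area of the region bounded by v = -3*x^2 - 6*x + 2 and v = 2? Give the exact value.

Set the curves equal: -3*x^2 - 6*x + 2 = 2, so -3*x^2 - 6*x = 0, which factors as -3*x*(x + 2) = 0. The curves meet at x = -2, 0.
On [-2, 0], v = -3*x^2 - 6*x + 2 is on top; that piece has area ∫[-2,0] (-3*x^2 - 6*x) dx = 4.

4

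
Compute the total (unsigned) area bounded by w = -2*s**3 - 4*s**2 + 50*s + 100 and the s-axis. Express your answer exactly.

The curve meets the s-axis where -2*s**3 - 4*s**2 + 50*s + 100 = 0, i.e. -2*(s - 5)*(s + 2)*(s + 5) = 0, at s = -5, -2, 5.
On [-5, -2] the curve lies below the axis; ∫[-5,-2] (-2*s**3 - 4*s**2 + 50*s + 100) ds = -153/2, giving area 153/2.
On [-2, 5] the curve lies above the axis; ∫[-2,5] (-2*s**3 - 4*s**2 + 50*s + 100) ds = 4459/6, giving area 4459/6.
Total area = 153/2 + 4459/6 = 2459/3.

2459/3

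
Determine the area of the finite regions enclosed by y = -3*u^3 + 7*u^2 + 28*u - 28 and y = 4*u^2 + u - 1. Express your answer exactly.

Set the curves equal: -3*u^3 + 7*u^2 + 28*u - 28 = 4*u^2 + u - 1, so -3*u^3 + 3*u^2 + 27*u - 27 = 0, which factors as -3*(u - 3)*(u - 1)*(u + 3) = 0. The curves meet at u = -3, 1, 3.
On [-3, 1], y = 4*u^2 + u - 1 is on top; that piece has area ∫[-3,1] (-(-3*u^3 + 3*u^2 + 27*u - 27)) du = 128.
On [1, 3], y = -3*u^3 + 7*u^2 + 28*u - 28 is on top; that piece has area ∫[1,3] (-3*u^3 + 3*u^2 + 27*u - 27) du = 20.
Total enclosed area = 128 + 20 = 148.

148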